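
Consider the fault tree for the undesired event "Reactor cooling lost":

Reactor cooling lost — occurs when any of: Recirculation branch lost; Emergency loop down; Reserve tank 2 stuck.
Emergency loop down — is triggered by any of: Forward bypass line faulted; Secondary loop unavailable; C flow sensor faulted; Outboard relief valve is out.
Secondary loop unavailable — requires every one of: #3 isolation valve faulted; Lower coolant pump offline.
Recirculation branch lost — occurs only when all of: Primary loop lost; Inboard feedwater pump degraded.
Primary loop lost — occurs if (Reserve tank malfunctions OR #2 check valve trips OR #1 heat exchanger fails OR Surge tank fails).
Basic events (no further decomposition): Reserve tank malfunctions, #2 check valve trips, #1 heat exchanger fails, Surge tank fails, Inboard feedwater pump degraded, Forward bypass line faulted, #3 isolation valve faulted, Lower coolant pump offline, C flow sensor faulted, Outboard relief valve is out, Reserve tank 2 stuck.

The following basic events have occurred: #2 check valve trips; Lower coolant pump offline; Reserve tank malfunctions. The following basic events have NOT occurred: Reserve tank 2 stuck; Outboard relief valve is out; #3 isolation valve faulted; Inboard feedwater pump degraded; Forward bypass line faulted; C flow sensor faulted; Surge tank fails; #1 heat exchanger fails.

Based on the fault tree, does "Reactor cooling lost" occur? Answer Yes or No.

No

Primary loop lost [OR]: Reserve tank malfunctions=occurs, #2 check valve trips=occurs, #1 heat exchanger fails=not, Surge tank fails=not → at least one input occurs → occurs.
Recirculation branch lost [AND]: Primary loop lost=occurs, Inboard feedwater pump degraded=not → not all inputs occur → does not occur.
Secondary loop unavailable [AND]: #3 isolation valve faulted=not, Lower coolant pump offline=occurs → not all inputs occur → does not occur.
Emergency loop down [OR]: Forward bypass line faulted=not, Secondary loop unavailable=not, C flow sensor faulted=not, Outboard relief valve is out=not → no input occurs → does not occur.
Reactor cooling lost [OR]: Recirculation branch lost=not, Emergency loop down=not, Reserve tank 2 stuck=not → no input occurs → does not occur.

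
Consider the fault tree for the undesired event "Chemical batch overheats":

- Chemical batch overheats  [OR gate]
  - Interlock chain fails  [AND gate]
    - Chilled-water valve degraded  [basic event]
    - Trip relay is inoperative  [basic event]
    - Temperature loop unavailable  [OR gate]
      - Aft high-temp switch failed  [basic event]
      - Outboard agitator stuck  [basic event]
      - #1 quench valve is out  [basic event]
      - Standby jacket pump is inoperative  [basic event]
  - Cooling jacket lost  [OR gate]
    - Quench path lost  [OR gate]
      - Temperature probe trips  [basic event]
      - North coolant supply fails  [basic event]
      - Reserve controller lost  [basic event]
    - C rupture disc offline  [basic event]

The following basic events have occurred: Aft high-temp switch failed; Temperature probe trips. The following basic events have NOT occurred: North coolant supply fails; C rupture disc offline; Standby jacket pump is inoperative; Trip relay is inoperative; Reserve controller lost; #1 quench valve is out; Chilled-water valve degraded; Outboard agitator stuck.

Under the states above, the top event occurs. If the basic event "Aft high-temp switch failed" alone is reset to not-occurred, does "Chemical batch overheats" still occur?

Counterfactual: set "Aft high-temp switch failed" to not occurred.
Temperature loop unavailable [OR]: Aft high-temp switch failed=not, Outboard agitator stuck=not, #1 quench valve is out=not, Standby jacket pump is inoperative=not → no input occurs → does not occur.
Interlock chain fails [AND]: Chilled-water valve degraded=not, Trip relay is inoperative=not, Temperature loop unavailable=not → not all inputs occur → does not occur.
Quench path lost [OR]: Temperature probe trips=occurs, North coolant supply fails=not, Reserve controller lost=not → at least one input occurs → occurs.
Cooling jacket lost [OR]: Quench path lost=occurs, C rupture disc offline=not → at least one input occurs → occurs.
Chemical batch overheats [OR]: Interlock chain fails=not, Cooling jacket lost=occurs → at least one input occurs → occurs.

Yes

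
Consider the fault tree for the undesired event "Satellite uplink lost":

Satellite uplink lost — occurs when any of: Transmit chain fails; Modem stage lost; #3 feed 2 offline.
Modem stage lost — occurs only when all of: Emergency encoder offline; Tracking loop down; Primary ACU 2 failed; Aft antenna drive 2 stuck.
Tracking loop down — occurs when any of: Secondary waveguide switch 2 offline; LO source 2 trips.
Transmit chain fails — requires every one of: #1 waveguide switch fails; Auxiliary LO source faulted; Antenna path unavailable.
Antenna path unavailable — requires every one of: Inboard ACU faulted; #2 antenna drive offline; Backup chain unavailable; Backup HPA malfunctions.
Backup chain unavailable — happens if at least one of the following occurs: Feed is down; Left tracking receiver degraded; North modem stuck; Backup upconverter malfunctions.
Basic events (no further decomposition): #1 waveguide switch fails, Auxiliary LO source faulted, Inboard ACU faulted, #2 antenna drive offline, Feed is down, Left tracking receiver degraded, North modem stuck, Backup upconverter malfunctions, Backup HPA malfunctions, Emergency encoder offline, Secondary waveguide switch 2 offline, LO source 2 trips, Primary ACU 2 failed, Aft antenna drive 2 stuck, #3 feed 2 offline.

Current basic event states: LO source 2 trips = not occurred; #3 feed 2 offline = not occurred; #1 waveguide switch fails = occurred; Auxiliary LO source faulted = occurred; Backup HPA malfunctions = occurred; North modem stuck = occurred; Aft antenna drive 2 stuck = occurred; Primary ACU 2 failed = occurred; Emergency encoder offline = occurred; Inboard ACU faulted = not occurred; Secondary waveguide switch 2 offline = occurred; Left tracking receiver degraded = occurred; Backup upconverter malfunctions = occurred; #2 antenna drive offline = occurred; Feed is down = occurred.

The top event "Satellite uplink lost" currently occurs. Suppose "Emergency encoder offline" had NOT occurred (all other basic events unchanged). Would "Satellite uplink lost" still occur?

Counterfactual: set "Emergency encoder offline" to not occurred.
Backup chain unavailable [OR]: Feed is down=occurs, Left tracking receiver degraded=occurs, North modem stuck=occurs, Backup upconverter malfunctions=occurs → at least one input occurs → occurs.
Antenna path unavailable [AND]: Inboard ACU faulted=not, #2 antenna drive offline=occurs, Backup chain unavailable=occurs, Backup HPA malfunctions=occurs → not all inputs occur → does not occur.
Transmit chain fails [AND]: #1 waveguide switch fails=occurs, Auxiliary LO source faulted=occurs, Antenna path unavailable=not → not all inputs occur → does not occur.
Tracking loop down [OR]: Secondary waveguide switch 2 offline=occurs, LO source 2 trips=not → at least one input occurs → occurs.
Modem stage lost [AND]: Emergency encoder offline=not, Tracking loop down=occurs, Primary ACU 2 failed=occurs, Aft antenna drive 2 stuck=occurs → not all inputs occur → does not occur.
Satellite uplink lost [OR]: Transmit chain fails=not, Modem stage lost=not, #3 feed 2 offline=not → no input occurs → does not occur.

No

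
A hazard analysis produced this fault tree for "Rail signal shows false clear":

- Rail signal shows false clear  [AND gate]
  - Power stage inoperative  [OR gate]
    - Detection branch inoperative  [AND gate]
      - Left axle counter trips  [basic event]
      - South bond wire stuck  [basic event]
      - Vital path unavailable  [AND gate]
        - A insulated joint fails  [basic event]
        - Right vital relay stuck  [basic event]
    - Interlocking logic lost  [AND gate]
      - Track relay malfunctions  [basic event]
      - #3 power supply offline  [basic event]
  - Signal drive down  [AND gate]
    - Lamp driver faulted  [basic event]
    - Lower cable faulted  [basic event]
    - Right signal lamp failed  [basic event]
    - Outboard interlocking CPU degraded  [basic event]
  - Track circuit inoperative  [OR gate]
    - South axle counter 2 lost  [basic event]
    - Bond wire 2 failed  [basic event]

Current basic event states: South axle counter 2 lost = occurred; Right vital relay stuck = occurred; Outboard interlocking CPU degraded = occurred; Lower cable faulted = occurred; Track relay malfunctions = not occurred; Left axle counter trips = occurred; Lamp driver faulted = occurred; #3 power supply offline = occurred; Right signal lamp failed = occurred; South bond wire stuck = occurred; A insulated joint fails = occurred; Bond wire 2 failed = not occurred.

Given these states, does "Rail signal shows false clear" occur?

Vital path unavailable [AND]: A insulated joint fails=occurs, Right vital relay stuck=occurs → all inputs occur → occurs.
Detection branch inoperative [AND]: Left axle counter trips=occurs, South bond wire stuck=occurs, Vital path unavailable=occurs → all inputs occur → occurs.
Interlocking logic lost [AND]: Track relay malfunctions=not, #3 power supply offline=occurs → not all inputs occur → does not occur.
Power stage inoperative [OR]: Detection branch inoperative=occurs, Interlocking logic lost=not → at least one input occurs → occurs.
Signal drive down [AND]: Lamp driver faulted=occurs, Lower cable faulted=occurs, Right signal lamp failed=occurs, Outboard interlocking CPU degraded=occurs → all inputs occur → occurs.
Track circuit inoperative [OR]: South axle counter 2 lost=occurs, Bond wire 2 failed=not → at least one input occurs → occurs.
Rail signal shows false clear [AND]: Power stage inoperative=occurs, Signal drive down=occurs, Track circuit inoperative=occurs → all inputs occur → occurs.

Yes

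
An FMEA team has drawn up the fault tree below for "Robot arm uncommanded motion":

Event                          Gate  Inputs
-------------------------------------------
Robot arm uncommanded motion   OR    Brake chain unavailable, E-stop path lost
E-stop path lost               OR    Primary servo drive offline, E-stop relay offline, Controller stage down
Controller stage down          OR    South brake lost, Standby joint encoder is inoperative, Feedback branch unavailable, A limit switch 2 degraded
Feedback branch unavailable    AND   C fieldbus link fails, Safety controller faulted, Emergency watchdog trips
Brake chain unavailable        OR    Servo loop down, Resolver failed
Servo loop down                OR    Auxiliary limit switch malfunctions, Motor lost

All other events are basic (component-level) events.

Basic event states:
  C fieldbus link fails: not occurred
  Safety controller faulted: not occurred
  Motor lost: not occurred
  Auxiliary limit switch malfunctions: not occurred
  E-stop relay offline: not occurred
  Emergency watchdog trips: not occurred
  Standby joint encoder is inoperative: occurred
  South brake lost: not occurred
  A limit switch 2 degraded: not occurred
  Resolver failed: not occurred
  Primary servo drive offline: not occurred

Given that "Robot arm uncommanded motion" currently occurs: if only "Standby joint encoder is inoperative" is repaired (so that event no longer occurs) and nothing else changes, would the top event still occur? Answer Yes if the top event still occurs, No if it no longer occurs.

No

Counterfactual: set "Standby joint encoder is inoperative" to not occurred.
Servo loop down [OR]: Auxiliary limit switch malfunctions=not, Motor lost=not → no input occurs → does not occur.
Brake chain unavailable [OR]: Servo loop down=not, Resolver failed=not → no input occurs → does not occur.
Feedback branch unavailable [AND]: C fieldbus link fails=not, Safety controller faulted=not, Emergency watchdog trips=not → not all inputs occur → does not occur.
Controller stage down [OR]: South brake lost=not, Standby joint encoder is inoperative=not, Feedback branch unavailable=not, A limit switch 2 degraded=not → no input occurs → does not occur.
E-stop path lost [OR]: Primary servo drive offline=not, E-stop relay offline=not, Controller stage down=not → no input occurs → does not occur.
Robot arm uncommanded motion [OR]: Brake chain unavailable=not, E-stop path lost=not → no input occurs → does not occur.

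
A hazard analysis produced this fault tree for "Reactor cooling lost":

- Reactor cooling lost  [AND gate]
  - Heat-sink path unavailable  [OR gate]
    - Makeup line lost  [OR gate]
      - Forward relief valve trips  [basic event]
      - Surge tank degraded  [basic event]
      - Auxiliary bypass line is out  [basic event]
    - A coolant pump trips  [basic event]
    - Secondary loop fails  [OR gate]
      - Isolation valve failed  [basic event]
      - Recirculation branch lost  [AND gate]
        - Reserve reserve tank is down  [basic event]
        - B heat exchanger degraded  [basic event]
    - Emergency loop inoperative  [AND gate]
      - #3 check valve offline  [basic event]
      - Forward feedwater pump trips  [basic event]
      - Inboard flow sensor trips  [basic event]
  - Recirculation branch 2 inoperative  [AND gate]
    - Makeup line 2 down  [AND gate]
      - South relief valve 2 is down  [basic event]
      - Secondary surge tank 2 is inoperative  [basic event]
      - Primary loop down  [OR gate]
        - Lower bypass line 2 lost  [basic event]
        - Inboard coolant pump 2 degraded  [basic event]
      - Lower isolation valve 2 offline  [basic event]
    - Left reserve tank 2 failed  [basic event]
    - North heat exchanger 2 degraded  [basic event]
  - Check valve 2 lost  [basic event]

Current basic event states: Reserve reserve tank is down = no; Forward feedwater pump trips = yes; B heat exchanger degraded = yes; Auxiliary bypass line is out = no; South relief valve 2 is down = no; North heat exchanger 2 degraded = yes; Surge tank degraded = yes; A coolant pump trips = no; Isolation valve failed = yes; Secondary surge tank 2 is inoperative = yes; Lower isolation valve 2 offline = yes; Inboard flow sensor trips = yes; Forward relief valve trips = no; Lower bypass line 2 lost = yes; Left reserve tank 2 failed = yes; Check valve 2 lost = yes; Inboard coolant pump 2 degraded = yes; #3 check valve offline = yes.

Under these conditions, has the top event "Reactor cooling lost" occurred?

Makeup line lost [OR]: Forward relief valve trips=not, Surge tank degraded=occurs, Auxiliary bypass line is out=not → at least one input occurs → occurs.
Recirculation branch lost [AND]: Reserve reserve tank is down=not, B heat exchanger degraded=occurs → not all inputs occur → does not occur.
Secondary loop fails [OR]: Isolation valve failed=occurs, Recirculation branch lost=not → at least one input occurs → occurs.
Emergency loop inoperative [AND]: #3 check valve offline=occurs, Forward feedwater pump trips=occurs, Inboard flow sensor trips=occurs → all inputs occur → occurs.
Heat-sink path unavailable [OR]: Makeup line lost=occurs, A coolant pump trips=not, Secondary loop fails=occurs, Emergency loop inoperative=occurs → at least one input occurs → occurs.
Primary loop down [OR]: Lower bypass line 2 lost=occurs, Inboard coolant pump 2 degraded=occurs → at least one input occurs → occurs.
Makeup line 2 down [AND]: South relief valve 2 is down=not, Secondary surge tank 2 is inoperative=occurs, Primary loop down=occurs, Lower isolation valve 2 offline=occurs → not all inputs occur → does not occur.
Recirculation branch 2 inoperative [AND]: Makeup line 2 down=not, Left reserve tank 2 failed=occurs, North heat exchanger 2 degraded=occurs → not all inputs occur → does not occur.
Reactor cooling lost [AND]: Heat-sink path unavailable=occurs, Recirculation branch 2 inoperative=not, Check valve 2 lost=occurs → not all inputs occur → does not occur.

No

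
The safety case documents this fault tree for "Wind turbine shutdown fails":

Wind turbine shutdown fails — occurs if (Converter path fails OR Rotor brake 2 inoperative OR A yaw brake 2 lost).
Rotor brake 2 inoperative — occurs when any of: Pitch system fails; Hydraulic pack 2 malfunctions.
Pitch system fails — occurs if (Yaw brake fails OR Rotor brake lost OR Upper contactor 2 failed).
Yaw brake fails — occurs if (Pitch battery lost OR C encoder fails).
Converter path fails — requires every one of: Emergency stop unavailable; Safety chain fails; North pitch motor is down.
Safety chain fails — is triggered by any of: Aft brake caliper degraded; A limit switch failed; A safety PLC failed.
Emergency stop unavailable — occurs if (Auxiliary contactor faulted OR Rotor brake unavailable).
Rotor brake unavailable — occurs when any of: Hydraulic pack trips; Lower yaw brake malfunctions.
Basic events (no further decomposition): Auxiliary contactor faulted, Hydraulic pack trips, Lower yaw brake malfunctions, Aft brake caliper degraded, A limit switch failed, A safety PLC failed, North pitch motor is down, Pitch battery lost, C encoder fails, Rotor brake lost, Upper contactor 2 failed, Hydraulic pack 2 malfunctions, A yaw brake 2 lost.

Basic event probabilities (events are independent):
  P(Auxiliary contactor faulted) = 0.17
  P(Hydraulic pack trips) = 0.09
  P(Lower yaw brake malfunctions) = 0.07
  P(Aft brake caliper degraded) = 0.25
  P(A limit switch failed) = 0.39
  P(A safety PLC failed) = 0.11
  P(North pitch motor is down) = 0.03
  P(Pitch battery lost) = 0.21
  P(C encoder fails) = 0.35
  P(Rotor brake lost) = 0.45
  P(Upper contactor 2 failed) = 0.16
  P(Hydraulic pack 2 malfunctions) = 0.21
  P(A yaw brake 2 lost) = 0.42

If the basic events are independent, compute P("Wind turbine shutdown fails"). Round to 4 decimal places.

0.8919

P(Rotor brake unavailable) [OR] = 1 − (1−0.09) × (1−0.07) = 0.153700
P(Emergency stop unavailable) [OR] = 1 − (1−0.17) × (1−0.153700) = 0.297571
P(Safety chain fails) [OR] = 1 − (1−0.25) × (1−0.39) × (1−0.11) = 0.592825
P(Converter path fails) [AND] = 0.297571 × 0.592825 × 0.03 = 0.005292
P(Yaw brake fails) [OR] = 1 − (1−0.21) × (1−0.35) = 0.486500
P(Pitch system fails) [OR] = 1 − (1−0.486500) × (1−0.45) × (1−0.16) = 0.762763
P(Rotor brake 2 inoperative) [OR] = 1 − (1−0.762763) × (1−0.21) = 0.812583
P(Wind turbine shutdown fails) [OR] = 1 − (1−0.005292) × (1−0.812583) × (1−0.42) = 0.891873
Rounded to 4 decimal places: P(Wind turbine shutdown fails) ≈ 0.8919.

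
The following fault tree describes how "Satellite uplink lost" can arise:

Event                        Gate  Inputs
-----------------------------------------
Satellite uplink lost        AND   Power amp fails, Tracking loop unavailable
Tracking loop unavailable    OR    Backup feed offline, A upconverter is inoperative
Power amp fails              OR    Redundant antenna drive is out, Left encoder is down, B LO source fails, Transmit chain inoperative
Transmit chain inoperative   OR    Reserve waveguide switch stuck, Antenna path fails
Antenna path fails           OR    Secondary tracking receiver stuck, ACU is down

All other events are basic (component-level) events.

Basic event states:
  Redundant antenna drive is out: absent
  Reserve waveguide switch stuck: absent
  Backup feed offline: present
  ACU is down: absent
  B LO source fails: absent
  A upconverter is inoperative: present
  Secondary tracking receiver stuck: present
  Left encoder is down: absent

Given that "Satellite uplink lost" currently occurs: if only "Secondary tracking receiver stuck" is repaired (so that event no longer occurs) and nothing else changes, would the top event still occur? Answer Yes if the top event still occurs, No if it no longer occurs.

No

Counterfactual: set "Secondary tracking receiver stuck" to not occurred.
Antenna path fails [OR]: Secondary tracking receiver stuck=not, ACU is down=not → no input occurs → does not occur.
Transmit chain inoperative [OR]: Reserve waveguide switch stuck=not, Antenna path fails=not → no input occurs → does not occur.
Power amp fails [OR]: Redundant antenna drive is out=not, Left encoder is down=not, B LO source fails=not, Transmit chain inoperative=not → no input occurs → does not occur.
Tracking loop unavailable [OR]: Backup feed offline=occurs, A upconverter is inoperative=occurs → at least one input occurs → occurs.
Satellite uplink lost [AND]: Power amp fails=not, Tracking loop unavailable=occurs → not all inputs occur → does not occur.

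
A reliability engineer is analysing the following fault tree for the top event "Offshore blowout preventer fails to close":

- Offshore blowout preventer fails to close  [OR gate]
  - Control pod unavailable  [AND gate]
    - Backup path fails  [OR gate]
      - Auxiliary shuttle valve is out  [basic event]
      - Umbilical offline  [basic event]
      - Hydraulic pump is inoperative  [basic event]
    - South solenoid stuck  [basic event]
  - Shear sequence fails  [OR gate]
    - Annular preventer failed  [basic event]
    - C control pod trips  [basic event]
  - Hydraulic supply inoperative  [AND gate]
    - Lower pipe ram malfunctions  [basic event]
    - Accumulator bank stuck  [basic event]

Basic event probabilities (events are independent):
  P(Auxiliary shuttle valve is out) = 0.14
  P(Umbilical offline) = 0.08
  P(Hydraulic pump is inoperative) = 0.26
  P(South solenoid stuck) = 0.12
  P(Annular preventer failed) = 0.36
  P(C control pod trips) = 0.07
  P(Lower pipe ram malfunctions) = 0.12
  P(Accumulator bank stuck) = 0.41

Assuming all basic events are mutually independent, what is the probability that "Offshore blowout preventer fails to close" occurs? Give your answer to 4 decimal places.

0.4622

P(Backup path fails) [OR] = 1 − (1−0.14) × (1−0.08) × (1−0.26) = 0.414512
P(Control pod unavailable) [AND] = 0.414512 × 0.12 = 0.049741
P(Shear sequence fails) [OR] = 1 − (1−0.36) × (1−0.07) = 0.404800
P(Hydraulic supply inoperative) [AND] = 0.12 × 0.41 = 0.049200
P(Offshore blowout preventer fails to close) [OR] = 1 − (1−0.049741) × (1−0.404800) × (1−0.049200) = 0.462233
Rounded to 4 decimal places: P(Offshore blowout preventer fails to close) ≈ 0.4622.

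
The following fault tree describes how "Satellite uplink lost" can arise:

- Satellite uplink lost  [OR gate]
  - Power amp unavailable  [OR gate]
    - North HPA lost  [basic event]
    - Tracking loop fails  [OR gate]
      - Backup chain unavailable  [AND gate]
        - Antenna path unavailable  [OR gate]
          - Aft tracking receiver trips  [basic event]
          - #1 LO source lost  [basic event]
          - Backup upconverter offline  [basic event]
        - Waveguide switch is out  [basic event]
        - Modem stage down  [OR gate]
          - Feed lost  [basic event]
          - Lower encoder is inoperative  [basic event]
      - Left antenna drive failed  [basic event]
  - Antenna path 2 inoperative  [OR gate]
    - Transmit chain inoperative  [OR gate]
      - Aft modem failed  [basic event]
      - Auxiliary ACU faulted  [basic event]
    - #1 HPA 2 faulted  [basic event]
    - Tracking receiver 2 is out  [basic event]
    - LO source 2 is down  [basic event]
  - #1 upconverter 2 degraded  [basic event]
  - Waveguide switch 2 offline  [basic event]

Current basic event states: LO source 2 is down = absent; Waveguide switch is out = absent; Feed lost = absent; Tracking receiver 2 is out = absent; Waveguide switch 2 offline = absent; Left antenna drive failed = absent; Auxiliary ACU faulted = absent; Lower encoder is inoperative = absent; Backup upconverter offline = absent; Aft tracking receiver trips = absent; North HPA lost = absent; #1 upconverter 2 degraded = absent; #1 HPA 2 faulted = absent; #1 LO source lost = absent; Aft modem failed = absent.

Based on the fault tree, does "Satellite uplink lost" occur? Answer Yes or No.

Antenna path unavailable [OR]: Aft tracking receiver trips=not, #1 LO source lost=not, Backup upconverter offline=not → no input occurs → does not occur.
Modem stage down [OR]: Feed lost=not, Lower encoder is inoperative=not → no input occurs → does not occur.
Backup chain unavailable [AND]: Antenna path unavailable=not, Waveguide switch is out=not, Modem stage down=not → not all inputs occur → does not occur.
Tracking loop fails [OR]: Backup chain unavailable=not, Left antenna drive failed=not → no input occurs → does not occur.
Power amp unavailable [OR]: North HPA lost=not, Tracking loop fails=not → no input occurs → does not occur.
Transmit chain inoperative [OR]: Aft modem failed=not, Auxiliary ACU faulted=not → no input occurs → does not occur.
Antenna path 2 inoperative [OR]: Transmit chain inoperative=not, #1 HPA 2 faulted=not, Tracking receiver 2 is out=not, LO source 2 is down=not → no input occurs → does not occur.
Satellite uplink lost [OR]: Power amp unavailable=not, Antenna path 2 inoperative=not, #1 upconverter 2 degraded=not, Waveguide switch 2 offline=not → no input occurs → does not occur.

No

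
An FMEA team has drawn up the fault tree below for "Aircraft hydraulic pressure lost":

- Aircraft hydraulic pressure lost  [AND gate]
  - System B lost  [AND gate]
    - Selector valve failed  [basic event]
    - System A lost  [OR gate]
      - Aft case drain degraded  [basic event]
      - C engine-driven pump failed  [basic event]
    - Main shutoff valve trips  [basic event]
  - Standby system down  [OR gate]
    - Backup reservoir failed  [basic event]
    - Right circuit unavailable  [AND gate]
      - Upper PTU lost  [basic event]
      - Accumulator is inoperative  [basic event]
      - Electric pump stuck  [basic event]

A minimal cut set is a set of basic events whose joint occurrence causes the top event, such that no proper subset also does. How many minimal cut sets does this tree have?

4

System A lost [OR]: union of children's cut sets → 2 cut set(s).
System B lost [AND]: one cut set from each child combined → 1 × 2 × 1 = 2 cut set(s).
Right circuit unavailable [AND]: one cut set from each child combined → 1 × 1 × 1 = 1 cut set(s).
Standby system down [OR]: union of children's cut sets → 2 cut set(s).
Aircraft hydraulic pressure lost [AND]: one cut set from each child combined → 2 × 2 = 4 cut set(s).
Minimal cut sets: {Aft case drain degraded, Backup reservoir failed, Main shutoff valve trips, Selector valve failed}; {Accumulator is inoperative, Aft case drain degraded, Electric pump stuck, Main shutoff valve trips, Selector valve failed, Upper PTU lost}; {Backup reservoir failed, C engine-driven pump failed, Main shutoff valve trips, Selector valve failed}; {Accumulator is inoperative, C engine-driven pump failed, Electric pump stuck, Main shutoff valve trips, Selector valve failed, Upper PTU lost}.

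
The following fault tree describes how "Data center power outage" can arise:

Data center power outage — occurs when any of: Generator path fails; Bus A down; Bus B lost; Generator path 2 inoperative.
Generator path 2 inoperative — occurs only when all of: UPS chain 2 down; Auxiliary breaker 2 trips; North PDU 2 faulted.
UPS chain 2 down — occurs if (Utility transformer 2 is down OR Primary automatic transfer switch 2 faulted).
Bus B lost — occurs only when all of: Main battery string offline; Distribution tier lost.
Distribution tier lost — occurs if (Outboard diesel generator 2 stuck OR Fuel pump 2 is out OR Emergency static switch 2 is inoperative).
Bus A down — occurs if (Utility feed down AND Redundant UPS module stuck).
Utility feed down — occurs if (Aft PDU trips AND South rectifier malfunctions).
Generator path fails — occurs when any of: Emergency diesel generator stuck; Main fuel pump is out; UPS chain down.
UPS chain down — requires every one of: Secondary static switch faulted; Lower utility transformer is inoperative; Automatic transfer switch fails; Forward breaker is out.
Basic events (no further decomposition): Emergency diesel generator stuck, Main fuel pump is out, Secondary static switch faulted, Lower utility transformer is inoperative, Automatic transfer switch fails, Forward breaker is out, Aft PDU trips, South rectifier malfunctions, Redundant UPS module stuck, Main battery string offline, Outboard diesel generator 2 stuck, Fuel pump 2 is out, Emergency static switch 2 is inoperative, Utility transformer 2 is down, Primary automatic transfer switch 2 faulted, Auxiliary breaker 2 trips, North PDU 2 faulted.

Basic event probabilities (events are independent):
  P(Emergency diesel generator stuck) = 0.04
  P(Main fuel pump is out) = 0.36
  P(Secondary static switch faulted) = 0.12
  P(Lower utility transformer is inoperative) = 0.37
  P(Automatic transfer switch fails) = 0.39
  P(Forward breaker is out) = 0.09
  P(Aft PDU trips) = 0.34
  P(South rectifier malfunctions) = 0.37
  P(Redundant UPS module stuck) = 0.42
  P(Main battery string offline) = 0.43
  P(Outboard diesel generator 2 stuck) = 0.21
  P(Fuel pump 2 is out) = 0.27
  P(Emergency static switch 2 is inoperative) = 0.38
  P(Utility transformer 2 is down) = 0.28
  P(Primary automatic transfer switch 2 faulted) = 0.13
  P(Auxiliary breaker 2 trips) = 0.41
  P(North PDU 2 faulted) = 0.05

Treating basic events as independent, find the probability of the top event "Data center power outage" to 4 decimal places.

P(UPS chain down) [AND] = 0.12 × 0.37 × 0.39 × 0.09 = 0.001558
P(Generator path fails) [OR] = 1 − (1−0.04) × (1−0.36) × (1−0.001558) = 0.386557
P(Utility feed down) [AND] = 0.34 × 0.37 = 0.125800
P(Bus A down) [AND] = 0.125800 × 0.42 = 0.052836
P(Distribution tier lost) [OR] = 1 − (1−0.21) × (1−0.27) × (1−0.38) = 0.642446
P(Bus B lost) [AND] = 0.43 × 0.642446 = 0.276252
P(UPS chain 2 down) [OR] = 1 − (1−0.28) × (1−0.13) = 0.373600
P(Generator path 2 inoperative) [AND] = 0.373600 × 0.41 × 0.05 = 0.007659
P(Data center power outage) [OR] = 1 − (1−0.386557) × (1−0.052836) × (1−0.276252) × (1−0.007659) = 0.582701
Rounded to 4 decimal places: P(Data center power outage) ≈ 0.5827.

0.5827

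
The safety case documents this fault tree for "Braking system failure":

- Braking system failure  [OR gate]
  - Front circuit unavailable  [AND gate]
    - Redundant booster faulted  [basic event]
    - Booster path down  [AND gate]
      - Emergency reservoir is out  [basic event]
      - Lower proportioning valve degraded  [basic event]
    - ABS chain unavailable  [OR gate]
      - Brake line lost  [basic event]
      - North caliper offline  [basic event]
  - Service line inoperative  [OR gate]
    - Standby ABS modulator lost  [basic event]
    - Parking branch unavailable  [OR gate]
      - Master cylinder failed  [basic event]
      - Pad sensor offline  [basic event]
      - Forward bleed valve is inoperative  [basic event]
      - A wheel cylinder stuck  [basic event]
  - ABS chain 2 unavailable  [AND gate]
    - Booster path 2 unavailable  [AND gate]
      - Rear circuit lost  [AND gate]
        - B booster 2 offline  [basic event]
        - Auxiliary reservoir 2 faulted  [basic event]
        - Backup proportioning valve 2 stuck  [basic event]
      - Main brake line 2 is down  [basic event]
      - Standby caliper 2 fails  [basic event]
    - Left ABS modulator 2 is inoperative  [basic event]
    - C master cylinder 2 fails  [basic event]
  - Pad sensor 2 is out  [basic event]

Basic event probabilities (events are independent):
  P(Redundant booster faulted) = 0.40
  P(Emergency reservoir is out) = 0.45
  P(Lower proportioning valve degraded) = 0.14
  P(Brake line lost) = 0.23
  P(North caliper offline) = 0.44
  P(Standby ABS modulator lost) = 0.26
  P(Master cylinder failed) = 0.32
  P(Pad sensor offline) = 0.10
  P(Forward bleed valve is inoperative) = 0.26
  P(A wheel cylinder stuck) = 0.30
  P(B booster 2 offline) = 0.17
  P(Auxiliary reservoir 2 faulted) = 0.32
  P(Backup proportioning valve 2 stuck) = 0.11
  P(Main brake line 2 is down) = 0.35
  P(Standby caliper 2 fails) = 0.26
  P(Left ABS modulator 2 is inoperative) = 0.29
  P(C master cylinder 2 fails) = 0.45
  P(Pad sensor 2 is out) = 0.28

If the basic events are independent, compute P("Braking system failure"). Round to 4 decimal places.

0.8335

P(Booster path down) [AND] = 0.45 × 0.14 = 0.063000
P(ABS chain unavailable) [OR] = 1 − (1−0.23) × (1−0.44) = 0.568800
P(Front circuit unavailable) [AND] = 0.40 × 0.063000 × 0.568800 = 0.014334
P(Parking branch unavailable) [OR] = 1 − (1−0.32) × (1−0.10) × (1−0.26) × (1−0.30) = 0.682984
P(Service line inoperative) [OR] = 1 − (1−0.26) × (1−0.682984) = 0.765408
P(Rear circuit lost) [AND] = 0.17 × 0.32 × 0.11 = 0.005984
P(Booster path 2 unavailable) [AND] = 0.005984 × 0.35 × 0.26 = 0.000545
P(ABS chain 2 unavailable) [AND] = 0.000545 × 0.29 × 0.45 = 0.000071
P(Braking system failure) [OR] = 1 − (1−0.014334) × (1−0.765408) × (1−0.000071) × (1−0.28) = 0.833527
Rounded to 4 decimal places: P(Braking system failure) ≈ 0.8335.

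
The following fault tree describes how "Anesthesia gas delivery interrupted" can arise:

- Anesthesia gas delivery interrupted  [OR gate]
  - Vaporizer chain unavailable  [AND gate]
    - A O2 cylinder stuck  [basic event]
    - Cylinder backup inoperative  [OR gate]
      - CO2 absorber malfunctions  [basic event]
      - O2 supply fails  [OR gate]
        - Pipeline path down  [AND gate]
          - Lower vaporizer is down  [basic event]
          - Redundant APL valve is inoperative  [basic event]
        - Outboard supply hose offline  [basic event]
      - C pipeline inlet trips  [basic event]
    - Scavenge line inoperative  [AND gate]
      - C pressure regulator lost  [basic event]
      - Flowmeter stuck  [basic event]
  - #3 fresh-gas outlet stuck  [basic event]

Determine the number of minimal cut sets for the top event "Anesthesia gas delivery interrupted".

5

Pipeline path down [AND]: one cut set from each child combined → 1 × 1 = 1 cut set(s).
O2 supply fails [OR]: union of children's cut sets → 2 cut set(s).
Cylinder backup inoperative [OR]: union of children's cut sets → 4 cut set(s).
Scavenge line inoperative [AND]: one cut set from each child combined → 1 × 1 = 1 cut set(s).
Vaporizer chain unavailable [AND]: one cut set from each child combined → 1 × 4 × 1 = 4 cut set(s).
Anesthesia gas delivery interrupted [OR]: union of children's cut sets → 5 cut set(s).
Minimal cut sets: {A O2 cylinder stuck, C pressure regulator lost, CO2 absorber malfunctions, Flowmeter stuck}; {A O2 cylinder stuck, C pressure regulator lost, Flowmeter stuck, Lower vaporizer is down, Redundant APL valve is inoperative}; {A O2 cylinder stuck, C pressure regulator lost, Flowmeter stuck, Outboard supply hose offline}; {A O2 cylinder stuck, C pipeline inlet trips, C pressure regulator lost, Flowmeter stuck}; {#3 fresh-gas outlet stuck}.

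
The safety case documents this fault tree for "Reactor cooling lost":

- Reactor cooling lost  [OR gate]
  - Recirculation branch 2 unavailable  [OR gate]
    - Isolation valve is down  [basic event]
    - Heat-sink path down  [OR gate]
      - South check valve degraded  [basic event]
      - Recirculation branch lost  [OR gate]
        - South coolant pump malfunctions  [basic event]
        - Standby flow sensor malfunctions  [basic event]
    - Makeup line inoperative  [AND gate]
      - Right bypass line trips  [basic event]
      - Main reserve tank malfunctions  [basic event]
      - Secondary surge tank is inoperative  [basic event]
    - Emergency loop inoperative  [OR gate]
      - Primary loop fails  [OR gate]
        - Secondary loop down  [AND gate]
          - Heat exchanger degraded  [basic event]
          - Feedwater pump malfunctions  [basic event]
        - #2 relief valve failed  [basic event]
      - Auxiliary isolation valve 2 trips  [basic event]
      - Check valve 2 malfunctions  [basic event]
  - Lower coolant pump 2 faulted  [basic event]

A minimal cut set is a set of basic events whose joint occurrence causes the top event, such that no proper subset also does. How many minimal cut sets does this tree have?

10

Recirculation branch lost [OR]: union of children's cut sets → 2 cut set(s).
Heat-sink path down [OR]: union of children's cut sets → 3 cut set(s).
Makeup line inoperative [AND]: one cut set from each child combined → 1 × 1 × 1 = 1 cut set(s).
Secondary loop down [AND]: one cut set from each child combined → 1 × 1 = 1 cut set(s).
Primary loop fails [OR]: union of children's cut sets → 2 cut set(s).
Emergency loop inoperative [OR]: union of children's cut sets → 4 cut set(s).
Recirculation branch 2 unavailable [OR]: union of children's cut sets → 9 cut set(s).
Reactor cooling lost [OR]: union of children's cut sets → 10 cut set(s).
Minimal cut sets: {Isolation valve is down}; {South check valve degraded}; {South coolant pump malfunctions}; {Standby flow sensor malfunctions}; {Main reserve tank malfunctions, Right bypass line trips, Secondary surge tank is inoperative}; {Feedwater pump malfunctions, Heat exchanger degraded}; {#2 relief valve failed}; {Auxiliary isolation valve 2 trips}; {Check valve 2 malfunctions}; {Lower coolant pump 2 faulted}.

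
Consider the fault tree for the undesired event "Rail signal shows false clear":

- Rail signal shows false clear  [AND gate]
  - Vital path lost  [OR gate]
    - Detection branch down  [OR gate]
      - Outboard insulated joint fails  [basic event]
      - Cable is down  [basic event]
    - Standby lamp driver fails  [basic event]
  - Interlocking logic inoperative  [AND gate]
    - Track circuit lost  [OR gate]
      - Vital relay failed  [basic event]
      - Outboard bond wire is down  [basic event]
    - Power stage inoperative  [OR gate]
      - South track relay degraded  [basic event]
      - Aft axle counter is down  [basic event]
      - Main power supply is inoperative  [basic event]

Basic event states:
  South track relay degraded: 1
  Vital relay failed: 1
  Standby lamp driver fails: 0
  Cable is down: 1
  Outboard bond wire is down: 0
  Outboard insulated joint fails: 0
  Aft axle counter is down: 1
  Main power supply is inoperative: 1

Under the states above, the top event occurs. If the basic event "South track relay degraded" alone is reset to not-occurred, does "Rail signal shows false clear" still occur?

Yes

Counterfactual: set "South track relay degraded" to not occurred.
Detection branch down [OR]: Outboard insulated joint fails=not, Cable is down=occurs → at least one input occurs → occurs.
Vital path lost [OR]: Detection branch down=occurs, Standby lamp driver fails=not → at least one input occurs → occurs.
Track circuit lost [OR]: Vital relay failed=occurs, Outboard bond wire is down=not → at least one input occurs → occurs.
Power stage inoperative [OR]: South track relay degraded=not, Aft axle counter is down=occurs, Main power supply is inoperative=occurs → at least one input occurs → occurs.
Interlocking logic inoperative [AND]: Track circuit lost=occurs, Power stage inoperative=occurs → all inputs occur → occurs.
Rail signal shows false clear [AND]: Vital path lost=occurs, Interlocking logic inoperative=occurs → all inputs occur → occurs.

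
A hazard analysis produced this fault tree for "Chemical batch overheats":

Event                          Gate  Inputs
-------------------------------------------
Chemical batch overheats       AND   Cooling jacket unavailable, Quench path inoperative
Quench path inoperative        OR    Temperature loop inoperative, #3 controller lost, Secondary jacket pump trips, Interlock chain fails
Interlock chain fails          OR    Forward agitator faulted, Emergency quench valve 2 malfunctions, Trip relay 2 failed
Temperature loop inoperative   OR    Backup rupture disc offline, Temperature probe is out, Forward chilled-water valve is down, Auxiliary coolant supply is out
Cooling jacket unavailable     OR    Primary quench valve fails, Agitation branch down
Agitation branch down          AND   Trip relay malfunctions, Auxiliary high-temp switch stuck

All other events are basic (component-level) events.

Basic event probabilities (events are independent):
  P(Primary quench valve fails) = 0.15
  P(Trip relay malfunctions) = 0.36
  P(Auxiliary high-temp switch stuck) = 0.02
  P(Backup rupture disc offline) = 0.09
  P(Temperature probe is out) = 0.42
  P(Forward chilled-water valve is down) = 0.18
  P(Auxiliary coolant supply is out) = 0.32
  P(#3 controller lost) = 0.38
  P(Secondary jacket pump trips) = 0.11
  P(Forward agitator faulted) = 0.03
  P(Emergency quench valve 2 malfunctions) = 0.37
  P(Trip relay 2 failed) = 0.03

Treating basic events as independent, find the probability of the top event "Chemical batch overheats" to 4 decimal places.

0.1411

P(Agitation branch down) [AND] = 0.36 × 0.02 = 0.007200
P(Cooling jacket unavailable) [OR] = 1 − (1−0.15) × (1−0.007200) = 0.156120
P(Temperature loop inoperative) [OR] = 1 − (1−0.09) × (1−0.42) × (1−0.18) × (1−0.32) = 0.705699
P(Interlock chain fails) [OR] = 1 − (1−0.03) × (1−0.37) × (1−0.03) = 0.407233
P(Quench path inoperative) [OR] = 1 − (1−0.705699) × (1−0.38) × (1−0.11) × (1−0.407233) = 0.903737
P(Chemical batch overheats) [AND] = 0.156120 × 0.903737 = 0.141091
Rounded to 4 decimal places: P(Chemical batch overheats) ≈ 0.1411.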